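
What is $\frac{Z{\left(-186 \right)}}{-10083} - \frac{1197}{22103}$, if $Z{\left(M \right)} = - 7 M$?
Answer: $- \frac{13615819}{74288183} \approx -0.18328$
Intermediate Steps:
$\frac{Z{\left(-186 \right)}}{-10083} - \frac{1197}{22103} = \frac{\left(-7\right) \left(-186\right)}{-10083} - \frac{1197}{22103} = 1302 \left(- \frac{1}{10083}\right) - \frac{1197}{22103} = - \frac{434}{3361} - \frac{1197}{22103} = - \frac{13615819}{74288183}$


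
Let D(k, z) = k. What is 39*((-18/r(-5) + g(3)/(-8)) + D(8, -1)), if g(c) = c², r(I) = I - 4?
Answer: 2769/8 ≈ 346.13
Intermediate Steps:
r(I) = -4 + I
39*((-18/r(-5) + g(3)/(-8)) + D(8, -1)) = 39*((-18/(-4 - 5) + 3²/(-8)) + 8) = 39*((-18/(-9) + 9*(-⅛)) + 8) = 39*((-18*(-⅑) - 9/8) + 8) = 39*((2 - 9/8) + 8) = 39*(7/8 + 8) = 39*(71/8) = 2769/8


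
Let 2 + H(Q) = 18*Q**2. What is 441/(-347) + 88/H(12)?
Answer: -555827/449365 ≈ -1.2369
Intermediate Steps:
H(Q) = -2 + 18*Q**2
441/(-347) + 88/H(12) = 441/(-347) + 88/(-2 + 18*12**2) = 441*(-1/347) + 88/(-2 + 18*144) = -441/347 + 88/(-2 + 2592) = -441/347 + 88/2590 = -441/347 + 88*(1/2590) = -441/347 + 44/1295 = -555827/449365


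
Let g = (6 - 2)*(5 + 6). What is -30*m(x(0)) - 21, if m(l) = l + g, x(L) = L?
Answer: -1341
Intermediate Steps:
g = 44 (g = 4*11 = 44)
m(l) = 44 + l (m(l) = l + 44 = 44 + l)
-30*m(x(0)) - 21 = -30*(44 + 0) - 21 = -30*44 - 21 = -1320 - 21 = -1341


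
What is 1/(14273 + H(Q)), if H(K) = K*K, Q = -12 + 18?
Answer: 1/14309 ≈ 6.9886e-5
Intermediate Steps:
Q = 6
H(K) = K**2
1/(14273 + H(Q)) = 1/(14273 + 6**2) = 1/(14273 + 36) = 1/14309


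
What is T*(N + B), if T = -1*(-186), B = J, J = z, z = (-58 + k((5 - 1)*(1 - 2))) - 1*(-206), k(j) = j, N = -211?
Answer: -12462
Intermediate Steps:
z = 144 (z = (-58 + (5 - 1)*(1 - 2)) - 1*(-206) = (-58 + 4*(-1)) + 206 = (-58 - 4) + 206 = -62 + 206 = 144)
J = 144
B = 144
T = 186
T*(N + B) = 186*(-211 + 144) = 186*(-67) = -12462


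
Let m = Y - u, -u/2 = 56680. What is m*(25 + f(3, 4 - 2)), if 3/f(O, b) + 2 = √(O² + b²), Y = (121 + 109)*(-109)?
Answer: 2266110 + 29430*√13 ≈ 2.3722e+6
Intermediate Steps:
Y = -25070 (Y = 230*(-109) = -25070)
u = -113360 (u = -2*56680 = -113360)
f(O, b) = 3/(-2 + √(O² + b²))
m = 88290 (m = -25070 - 1*(-113360) = -25070 + 113360 = 88290)
m*(25 + f(3, 4 - 2)) = 88290*(25 + 3/(-2 + √(3² + (4 - 2)²))) = 88290*(25 + 3/(-2 + √(9 + 2²))) = 88290*(25 + 3/(-2 + √(9 + 4))) = 88290*(25 + 3/(-2 + √13)) = 2207250 + 264870/(-2 + √13)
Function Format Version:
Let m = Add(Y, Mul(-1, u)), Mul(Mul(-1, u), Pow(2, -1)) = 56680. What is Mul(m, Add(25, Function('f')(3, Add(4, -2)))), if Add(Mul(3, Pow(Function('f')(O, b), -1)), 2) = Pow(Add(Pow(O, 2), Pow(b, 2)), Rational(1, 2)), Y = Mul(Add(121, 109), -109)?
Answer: Add(2266110, Mul(29430, Pow(13, Rational(1, 2)))) ≈ 2.3722e+6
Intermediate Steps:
Y = -25070 (Y = Mul(230, -109) = -25070)
u = -113360 (u = Mul(-2, 56680) = -113360)
Function('f')(O, b) = Mul(3, Pow(Add(-2, Pow(Add(Pow(O, 2), Pow(b, 2)), Rational(1, 2))), -1))
m = 88290 (m = Add(-25070, Mul(-1, -113360)) = Add(-25070, 113360) = 88290)
Mul(m, Add(25, Function('f')(3, Add(4, -2)))) = Mul(88290, Add(25, Mul(3, Pow(Add(-2, Pow(Add(Pow(3, 2), Pow(Add(4, -2), 2)), Rational(1, 2))), -1)))) = Mul(88290, Add(25, Mul(3, Pow(Add(-2, Pow(Add(9, Pow(2, 2)), Rational(1, 2))), -1)))) = Mul(88290, Add(25, Mul(3, Pow(Add(-2, Pow(Add(9, 4), Rational(1, 2))), -1)))) = Mul(88290, Add(25, Mul(3, Pow(Add(-2, Pow(13, Rational(1, 2))), -1)))) = Add(2207250, Mul(264870, Pow(Add(-2, Pow(13, Rational(1, 2))), -1)))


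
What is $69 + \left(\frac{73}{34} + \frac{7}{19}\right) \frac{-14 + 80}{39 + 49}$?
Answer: $\frac{183171}{2584} \approx 70.887$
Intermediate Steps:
$69 + \left(\frac{73}{34} + \frac{7}{19}\right) \frac{-14 + 80}{39 + 49} = 69 + \left(73 \cdot \frac{1}{34} + 7 \cdot \frac{1}{19}\right) \frac{66}{88} = 69 + \left(\frac{73}{34} + \frac{7}{19}\right) 66 \cdot \frac{1}{88} = 69 + \frac{1625}{646} \cdot \frac{3}{4} = 69 + \frac{4875}{2584} = \frac{183171}{2584}$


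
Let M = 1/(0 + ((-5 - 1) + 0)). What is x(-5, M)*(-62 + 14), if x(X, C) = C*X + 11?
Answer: -568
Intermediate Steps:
M = -1/6 (M = 1/(0 + (-6 + 0)) = 1/(0 - 6) = 1/(-6) = -1/6 ≈ -0.16667)
x(X, C) = 11 + C*X
x(-5, M)*(-62 + 14) = (11 - 1/6*(-5))*(-62 + 14) = (11 + 5/6)*(-48) = (71/6)*(-48) = -568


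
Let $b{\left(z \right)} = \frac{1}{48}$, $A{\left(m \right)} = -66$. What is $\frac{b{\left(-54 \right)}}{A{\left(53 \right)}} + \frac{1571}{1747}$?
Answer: $\frac{4975181}{5534496} \approx 0.89894$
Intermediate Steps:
$b{\left(z \right)} = \frac{1}{48}$
$\frac{b{\left(-54 \right)}}{A{\left(53 \right)}} + \frac{1571}{1747} = \frac{1}{48 \left(-66\right)} + \frac{1571}{1747} = \frac{1}{48} \left(- \frac{1}{66}\right) + 1571 \cdot \frac{1}{1747} = - \frac{1}{3168} + \frac{1571}{1747} = \frac{4975181}{5534496}$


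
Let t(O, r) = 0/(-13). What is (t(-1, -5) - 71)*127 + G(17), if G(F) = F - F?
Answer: -9017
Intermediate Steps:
t(O, r) = 0 (t(O, r) = 0*(-1/13) = 0)
G(F) = 0
(t(-1, -5) - 71)*127 + G(17) = (0 - 71)*127 + 0 = -71*127 + 0 = -9017 + 0 = -9017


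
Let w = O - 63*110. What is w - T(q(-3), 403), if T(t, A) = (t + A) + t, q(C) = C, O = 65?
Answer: -7262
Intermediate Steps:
w = -6865 (w = 65 - 63*110 = 65 - 6930 = -6865)
T(t, A) = A + 2*t (T(t, A) = (A + t) + t = A + 2*t)
w - T(q(-3), 403) = -6865 - (403 + 2*(-3)) = -6865 - (403 - 6) = -6865 - 1*397 = -6865 - 397 = -7262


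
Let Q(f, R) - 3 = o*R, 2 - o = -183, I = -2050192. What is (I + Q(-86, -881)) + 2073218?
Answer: -139956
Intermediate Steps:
o = 185 (o = 2 - 1*(-183) = 2 + 183 = 185)
Q(f, R) = 3 + 185*R
(I + Q(-86, -881)) + 2073218 = (-2050192 + (3 + 185*(-881))) + 2073218 = (-2050192 + (3 - 162985)) + 2073218 = (-2050192 - 162982) + 2073218 = -2213174 + 2073218 = -139956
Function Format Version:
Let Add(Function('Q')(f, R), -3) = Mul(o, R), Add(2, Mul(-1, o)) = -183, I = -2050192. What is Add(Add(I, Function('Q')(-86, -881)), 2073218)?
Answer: -139956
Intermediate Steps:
o = 185 (o = Add(2, Mul(-1, -183)) = Add(2, 183) = 185)
Function('Q')(f, R) = Add(3, Mul(185, R))
Add(Add(I, Function('Q')(-86, -881)), 2073218) = Add(Add(-2050192, Add(3, Mul(185, -881))), 2073218) = Add(Add(-2050192, Add(3, -162985)), 2073218) = Add(Add(-2050192, -162982), 2073218) = Add(-2213174, 2073218) = -139956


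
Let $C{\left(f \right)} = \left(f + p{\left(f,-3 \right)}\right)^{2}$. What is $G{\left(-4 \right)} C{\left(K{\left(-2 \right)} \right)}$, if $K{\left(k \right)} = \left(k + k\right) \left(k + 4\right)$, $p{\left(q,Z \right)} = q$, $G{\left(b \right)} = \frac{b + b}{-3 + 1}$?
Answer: $1024$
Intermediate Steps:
$G{\left(b \right)} = - b$ ($G{\left(b \right)} = \frac{2 b}{-2} = 2 b \left(- \frac{1}{2}\right) = - b$)
$K{\left(k \right)} = 2 k \left(4 + k\right)$
$C{\left(f \right)} = 4 f^{2}$ ($C{\left(f \right)} = \left(f + f\right)^{2} = \left(2 f\right)^{2} = 4 f^{2}$)
$G{\left(-4 \right)} C{\left(K{\left(-2 \right)} \right)} = \left(-1\right) \left(-4\right) 4 \left(2 \left(-2\right) \left(4 - 2\right)\right)^{2} = 4 \cdot 4 \left(2 \left(-2\right) 2\right)^{2} = 4 \cdot 4 \left(-8\right)^{2} = 4 \cdot 4 \cdot 64 = 4 \cdot 256 = 1024$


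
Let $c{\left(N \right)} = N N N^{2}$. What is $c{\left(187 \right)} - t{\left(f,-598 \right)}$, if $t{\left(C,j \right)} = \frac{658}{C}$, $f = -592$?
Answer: $\frac{361957964785}{296} \approx 1.2228 \cdot 10^{9}$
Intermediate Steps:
$c{\left(N \right)} = N^{4}$ ($c{\left(N \right)} = N^{2} N^{2} = N^{4}$)
$c{\left(187 \right)} - t{\left(f,-598 \right)} = 187^{4} - \frac{658}{-592} = 1222830961 - 658 \left(- \frac{1}{592}\right) = 1222830961 - - \frac{329}{296} = 1222830961 + \frac{329}{296} = \frac{361957964785}{296}$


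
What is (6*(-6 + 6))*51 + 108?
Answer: 108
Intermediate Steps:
(6*(-6 + 6))*51 + 108 = (6*0)*51 + 108 = 0*51 + 108 = 0 + 108 = 108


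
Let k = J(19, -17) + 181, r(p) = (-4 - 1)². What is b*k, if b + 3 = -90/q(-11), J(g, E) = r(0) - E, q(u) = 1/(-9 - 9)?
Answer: 360591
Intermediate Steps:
r(p) = 25 (r(p) = (-5)² = 25)
q(u) = -1/18 (q(u) = 1/(-18) = -1/18)
J(g, E) = 25 - E
k = 223 (k = (25 - 1*(-17)) + 181 = (25 + 17) + 181 = 42 + 181 = 223)
b = 1617 (b = -3 - 90/(-1/18) = -3 - 90*(-18) = -3 + 1620 = 1617)
b*k = 1617*223 = 360591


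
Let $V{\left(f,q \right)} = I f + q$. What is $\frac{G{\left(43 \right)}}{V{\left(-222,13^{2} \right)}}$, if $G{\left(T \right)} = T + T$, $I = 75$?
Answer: $- \frac{86}{16481} \approx -0.0052181$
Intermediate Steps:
$G{\left(T \right)} = 2 T$
$V{\left(f,q \right)} = q + 75 f$ ($V{\left(f,q \right)} = 75 f + q = q + 75 f$)
$\frac{G{\left(43 \right)}}{V{\left(-222,13^{2} \right)}} = \frac{2 \cdot 43}{13^{2} + 75 \left(-222\right)} = \frac{86}{169 - 16650} = \frac{86}{-16481} = 86 \left(- \frac{1}{16481}\right) = - \frac{86}{16481}$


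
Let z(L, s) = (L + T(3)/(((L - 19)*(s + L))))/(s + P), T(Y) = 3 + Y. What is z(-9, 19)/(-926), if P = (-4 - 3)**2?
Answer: 1263/8815520 ≈ 0.00014327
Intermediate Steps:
P = 49 (P = (-7)**2 = 49)
z(L, s) = (L + 6/((-19 + L)*(L + s)))/(49 + s) (z(L, s) = (L + (3 + 3)/(((L - 19)*(s + L))))/(s + 49) = (L + 6/(((-19 + L)*(L + s))))/(49 + s) = (L + 6*(1/((-19 + L)*(L + s))))/(49 + s) = (L + 6/((-19 + L)*(L + s)))/(49 + s))
z(-9, 19)/(-926) = ((6 + (-9)**3 - 19*(-9)**2 + 19*(-9)**2 - 19*(-9)*19)/(-931*(-9) - 931*19 - 19*19**2 + 49*(-9)**2 - 9*19**2 + 19*(-9)**2 + 30*(-9)*19))/(-926) = ((6 - 729 - 19*81 + 19*81 + 3249)/(8379 - 17689 - 19*361 + 49*81 - 9*361 + 19*81 - 5130))*(-1/926) = ((6 - 729 - 1539 + 1539 + 3249)/(8379 - 17689 - 6859 + 3969 - 3249 + 1539 - 5130))*(-1/926) = (2526/(-19040))*(-1/926) = -1/19040*2526*(-1/926) = -1263/9520*(-1/926) = 1263/8815520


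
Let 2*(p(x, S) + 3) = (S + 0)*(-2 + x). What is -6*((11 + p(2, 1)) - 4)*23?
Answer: -552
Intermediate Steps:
p(x, S) = -3 + S*(-2 + x)/2 (p(x, S) = -3 + ((S + 0)*(-2 + x))/2 = -3 + (S*(-2 + x))/2 = -3 + S*(-2 + x)/2)
-6*((11 + p(2, 1)) - 4)*23 = -6*((11 + (-3 - 1*1 + (½)*1*2)) - 4)*23 = -6*((11 + (-3 - 1 + 1)) - 4)*23 = -6*((11 - 3) - 4)*23 = -6*(8 - 4)*23 = -6*4*23 = -24*23 = -552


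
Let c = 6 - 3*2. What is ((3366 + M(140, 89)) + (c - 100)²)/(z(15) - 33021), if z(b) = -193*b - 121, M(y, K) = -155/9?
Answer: -120139/324333 ≈ -0.37042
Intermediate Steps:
c = 0 (c = 6 - 6 = 0)
M(y, K) = -155/9 (M(y, K) = -155*⅑ = -155/9)
z(b) = -121 - 193*b
((3366 + M(140, 89)) + (c - 100)²)/(z(15) - 33021) = ((3366 - 155/9) + (0 - 100)²)/((-121 - 193*15) - 33021) = (30139/9 + (-100)²)/((-121 - 2895) - 33021) = (30139/9 + 10000)/(-3016 - 33021) = (120139/9)/(-36037) = (120139/9)*(-1/36037) = -120139/324333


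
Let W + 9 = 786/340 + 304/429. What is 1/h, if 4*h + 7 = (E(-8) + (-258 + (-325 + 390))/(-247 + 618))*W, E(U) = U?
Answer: 15461160/169870109 ≈ 0.091017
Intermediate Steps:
W = -436093/72930 (W = -9 + (786/340 + 304/429) = -9 + (786*(1/340) + 304*(1/429)) = -9 + (393/170 + 304/429) = -9 + 220277/72930 = -436093/72930 ≈ -5.9796)
h = 169870109/15461160 (h = -7/4 + ((-8 + (-258 + (-325 + 390))/(-247 + 618))*(-436093/72930))/4 = -7/4 + ((-8 + (-258 + 65)/371)*(-436093/72930))/4 = -7/4 + ((-8 - 193*1/371)*(-436093/72930))/4 = -7/4 + ((-8 - 193/371)*(-436093/72930))/4 = -7/4 + (-3161/371*(-436093/72930))/4 = -7/4 + (1/4)*(196927139/3865290) = -7/4 + 196927139/15461160 = 169870109/15461160 ≈ 10.987)
1/h = 1/(169870109/15461160) = 15461160/169870109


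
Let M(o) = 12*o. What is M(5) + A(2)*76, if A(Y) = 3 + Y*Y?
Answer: 592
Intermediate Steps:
A(Y) = 3 + Y**2
M(5) + A(2)*76 = 12*5 + (3 + 2**2)*76 = 60 + (3 + 4)*76 = 60 + 7*76 = 60 + 532 = 592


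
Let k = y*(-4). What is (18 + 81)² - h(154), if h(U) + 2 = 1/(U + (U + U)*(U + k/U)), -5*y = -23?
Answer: 2330624033/237746 ≈ 9803.0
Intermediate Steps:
y = 23/5 (y = -⅕*(-23) = 23/5 ≈ 4.6000)
k = -92/5 (k = (23/5)*(-4) = -92/5 ≈ -18.400)
h(U) = -2 + 1/(U + 2*U*(U - 92/(5*U))) (h(U) = -2 + 1/(U + (U + U)*(U - 92/(5*U))) = -2 + 1/(U + (2*U)*(U - 92/(5*U))) = -2 + 1/(U + 2*U*(U - 92/(5*U))))
(18 + 81)² - h(154) = (18 + 81)² - (373 - 20*154² - 10*154)/(-184 + 5*154 + 10*154²) = 99² - (373 - 20*23716 - 1540)/(-184 + 770 + 10*23716) = 9801 - (373 - 474320 - 1540)/(-184 + 770 + 237160) = 9801 - (-475487)/237746 = 9801 - 1*(-475487/237746) = 9801 + 475487/237746 = 2330624033/237746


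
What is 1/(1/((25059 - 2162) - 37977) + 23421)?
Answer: 15080/353188679 ≈ 4.2697e-5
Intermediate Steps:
1/(1/((25059 - 2162) - 37977) + 23421) = 1/(1/(22897 - 37977) + 23421) = 1/(1/(-15080) + 23421) = 1/(-1/15080 + 23421) = 1/(353188679/15080) = 15080/353188679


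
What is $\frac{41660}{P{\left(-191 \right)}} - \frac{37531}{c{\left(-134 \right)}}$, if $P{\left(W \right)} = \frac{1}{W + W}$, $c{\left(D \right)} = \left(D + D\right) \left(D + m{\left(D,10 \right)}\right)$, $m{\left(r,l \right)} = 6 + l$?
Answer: $- \frac{503268168411}{31624} \approx -1.5914 \cdot 10^{7}$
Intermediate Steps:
$c{\left(D \right)} = 2 D \left(16 + D\right)$ ($c{\left(D \right)} = \left(D + D\right) \left(D + \left(6 + 10\right)\right) = 2 D \left(D + 16\right) = 2 D \left(16 + D\right)$)
$P{\left(W \right)} = \frac{1}{2 W}$
$\frac{41660}{P{\left(-191 \right)}} - \frac{37531}{c{\left(-134 \right)}} = \frac{41660}{\frac{1}{2} \frac{1}{-191}} - \frac{37531}{2 \left(-134\right) \left(16 - 134\right)} = \frac{41660}{\frac{1}{2} \left(- \frac{1}{191}\right)} - \frac{37531}{2 \left(-134\right) \left(-118\right)} = \frac{41660}{- \frac{1}{382}} - \frac{37531}{31624} = 41660 \left(-382\right) - \frac{37531}{31624} = -15914120 - \frac{37531}{31624} = - \frac{503268168411}{31624}$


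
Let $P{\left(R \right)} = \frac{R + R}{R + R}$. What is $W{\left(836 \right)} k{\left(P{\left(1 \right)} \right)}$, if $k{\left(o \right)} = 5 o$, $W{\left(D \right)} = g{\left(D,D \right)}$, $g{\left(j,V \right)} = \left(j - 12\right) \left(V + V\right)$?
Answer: $6888640$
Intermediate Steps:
$g{\left(j,V \right)} = 2 V \left(-12 + j\right)$ ($g{\left(j,V \right)} = \left(-12 + j\right) 2 V = 2 V \left(-12 + j\right)$)
$W{\left(D \right)} = 2 D \left(-12 + D\right)$
$P{\left(R \right)} = 1$ ($P{\left(R \right)} = \frac{2 R}{2 R} = 2 R \frac{1}{2 R} = 1$)
$W{\left(836 \right)} k{\left(P{\left(1 \right)} \right)} = 2 \cdot 836 \left(-12 + 836\right) 5 \cdot 1 = 2 \cdot 836 \cdot 824 \cdot 5 = 1377728 \cdot 5 = 6888640$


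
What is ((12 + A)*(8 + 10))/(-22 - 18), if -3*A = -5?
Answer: -123/20 ≈ -6.1500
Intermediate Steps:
A = 5/3 (A = -1/3*(-5) = 5/3 ≈ 1.6667)
((12 + A)*(8 + 10))/(-22 - 18) = ((12 + 5/3)*(8 + 10))/(-22 - 18) = ((41/3)*18)/(-40) = -1/40*246 = -123/20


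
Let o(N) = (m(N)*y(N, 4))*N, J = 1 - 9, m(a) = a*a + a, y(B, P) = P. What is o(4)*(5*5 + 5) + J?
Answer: 9592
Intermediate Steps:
m(a) = a + a² (m(a) = a² + a = a + a²)
J = -8
o(N) = 4*N²*(1 + N) (o(N) = ((N*(1 + N))*4)*N = (4*N*(1 + N))*N = 4*N²*(1 + N))
o(4)*(5*5 + 5) + J = (4*4²*(1 + 4))*(5*5 + 5) - 8 = (4*16*5)*(25 + 5) - 8 = 320*30 - 8 = 9600 - 8 = 9592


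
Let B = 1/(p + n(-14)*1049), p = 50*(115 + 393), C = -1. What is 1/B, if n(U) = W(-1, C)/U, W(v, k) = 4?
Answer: 175702/7 ≈ 25100.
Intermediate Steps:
n(U) = 4/U
p = 25400 (p = 50*508 = 25400)
B = 7/175702 (B = 1/(25400 + (4/(-14))*1049) = 1/(25400 + (4*(-1/14))*1049) = 1/(25400 - 2/7*1049) = 1/(25400 - 2098/7) = 1/(175702/7) = 7/175702 ≈ 3.9840e-5)
1/B = 1/(7/175702) = 175702/7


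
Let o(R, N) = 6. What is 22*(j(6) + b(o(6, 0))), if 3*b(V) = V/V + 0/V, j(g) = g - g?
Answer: 22/3 ≈ 7.3333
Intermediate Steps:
j(g) = 0
b(V) = 1/3 (b(V) = (V/V + 0/V)/3 = (1 + 0)/3 = (1/3)*1 = 1/3)
22*(j(6) + b(o(6, 0))) = 22*(0 + 1/3) = 22*(1/3) = 22/3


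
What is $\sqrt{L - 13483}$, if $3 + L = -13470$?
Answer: $2 i \sqrt{6739} \approx 164.18 i$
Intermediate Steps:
$L = -13473$ ($L = -3 - 13470 = -13473$)
$\sqrt{L - 13483} = \sqrt{-13473 - 13483} = \sqrt{-26956} = 2 i \sqrt{6739}$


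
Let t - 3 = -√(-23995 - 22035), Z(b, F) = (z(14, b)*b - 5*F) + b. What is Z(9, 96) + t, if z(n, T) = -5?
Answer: -513 - I*√46030 ≈ -513.0 - 214.55*I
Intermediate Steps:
Z(b, F) = -5*F - 4*b (Z(b, F) = (-5*b - 5*F) + b = (-5*F - 5*b) + b = -5*F - 4*b)
t = 3 - I*√46030 (t = 3 - √(-23995 - 22035) = 3 - √(-46030) = 3 - I*√46030 ≈ 3.0 - 214.55*I)
Z(9, 96) + t = (-5*96 - 4*9) + (3 - I*√46030) = (-480 - 36) + (3 - I*√46030) = -516 + (3 - I*√46030) = -513 - I*√46030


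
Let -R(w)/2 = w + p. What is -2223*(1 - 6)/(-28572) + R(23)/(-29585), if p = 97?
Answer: -21465333/56353508 ≈ -0.38091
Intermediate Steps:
R(w) = -194 - 2*w (R(w) = -2*(w + 97) = -2*(97 + w) = -194 - 2*w)
-2223*(1 - 6)/(-28572) + R(23)/(-29585) = -2223*(1 - 6)/(-28572) + (-194 - 2*23)/(-29585) = -2223*(-5)*(-1/28572) + (-194 - 46)*(-1/29585) = 11115*(-1/28572) - 240*(-1/29585) = -3705/9524 + 48/5917 = -21465333/56353508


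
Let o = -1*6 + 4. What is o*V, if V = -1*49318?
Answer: 98636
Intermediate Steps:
V = -49318
o = -2 (o = -6 + 4 = -2)
o*V = -2*(-49318) = 98636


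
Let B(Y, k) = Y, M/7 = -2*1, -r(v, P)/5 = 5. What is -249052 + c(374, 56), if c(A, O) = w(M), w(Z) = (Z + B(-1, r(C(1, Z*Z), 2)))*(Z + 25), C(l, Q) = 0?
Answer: -249217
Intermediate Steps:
r(v, P) = -25 (r(v, P) = -5*5 = -25)
M = -14 (M = 7*(-2*1) = 7*(-2) = -14)
w(Z) = (-1 + Z)*(25 + Z) (w(Z) = (Z - 1)*(Z + 25) = (-1 + Z)*(25 + Z))
c(A, O) = -165 (c(A, O) = -25 + (-14)² + 24*(-14) = -25 + 196 - 336 = -165)
-249052 + c(374, 56) = -249052 - 165 = -249217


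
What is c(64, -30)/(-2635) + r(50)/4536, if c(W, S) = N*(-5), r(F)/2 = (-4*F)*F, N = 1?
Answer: -1316933/298809 ≈ -4.4073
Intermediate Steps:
r(F) = -8*F**2 (r(F) = 2*((-4*F)*F) = 2*(-4*F**2) = -8*F**2)
c(W, S) = -5 (c(W, S) = 1*(-5) = -5)
c(64, -30)/(-2635) + r(50)/4536 = -5/(-2635) - 8*50**2/4536 = -5*(-1/2635) - 8*2500*(1/4536) = 1/527 - 20000*1/4536 = 1/527 - 2500/567 = -1316933/298809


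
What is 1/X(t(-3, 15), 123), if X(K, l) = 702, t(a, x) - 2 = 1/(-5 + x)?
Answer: 1/702 ≈ 0.0014245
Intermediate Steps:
t(a, x) = 2 + 1/(-5 + x)
1/X(t(-3, 15), 123) = 1/702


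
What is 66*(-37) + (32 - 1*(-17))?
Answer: -2393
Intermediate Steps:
66*(-37) + (32 - 1*(-17)) = -2442 + (32 + 17) = -2442 + 49 = -2393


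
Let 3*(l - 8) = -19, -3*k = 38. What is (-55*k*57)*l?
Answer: 198550/3 ≈ 66183.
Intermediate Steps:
k = -38/3 (k = -1/3*38 = -38/3 ≈ -12.667)
l = 5/3 (l = 8 + (1/3)*(-19) = 8 - 19/3 = 5/3 ≈ 1.6667)
(-55*k*57)*l = (-55*(-38/3)*57)*(5/3) = ((2090/3)*57)*(5/3) = 39710*(5/3) = 198550/3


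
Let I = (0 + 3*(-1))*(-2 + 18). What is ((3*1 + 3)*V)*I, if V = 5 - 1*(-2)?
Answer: -2016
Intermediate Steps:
V = 7 (V = 5 + 2 = 7)
I = -48 (I = (0 - 3)*16 = -3*16 = -48)
((3*1 + 3)*V)*I = ((3*1 + 3)*7)*(-48) = ((3 + 3)*7)*(-48) = (6*7)*(-48) = 42*(-48) = -2016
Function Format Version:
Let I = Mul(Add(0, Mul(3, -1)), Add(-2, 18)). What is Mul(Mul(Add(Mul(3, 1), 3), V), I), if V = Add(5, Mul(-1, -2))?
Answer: -2016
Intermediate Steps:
V = 7 (V = Add(5, 2) = 7)
I = -48 (I = Mul(Add(0, -3), 16) = Mul(-3, 16) = -48)
Mul(Mul(Add(Mul(3, 1), 3), V), I) = Mul(Mul(Add(Mul(3, 1), 3), 7), -48) = Mul(Mul(Add(3, 3), 7), -48) = Mul(Mul(6, 7), -48) = Mul(42, -48) = -2016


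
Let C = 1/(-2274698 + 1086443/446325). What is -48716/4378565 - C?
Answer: -49457135165371787/4445353434252445955 ≈ -0.011126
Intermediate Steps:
C = -446325/1015253498407 (C = 1/(-2274698 + 1086443*(1/446325)) = 1/(-2274698 + 1086443/446325) = 1/(-1015253498407/446325) = -446325/1015253498407 ≈ -4.3962e-7)
-48716/4378565 - C = -48716/4378565 - 1*(-446325/1015253498407) = -48716*1/4378565 + 446325/1015253498407 = -48716/4378565 + 446325/1015253498407 = -49457135165371787/4445353434252445955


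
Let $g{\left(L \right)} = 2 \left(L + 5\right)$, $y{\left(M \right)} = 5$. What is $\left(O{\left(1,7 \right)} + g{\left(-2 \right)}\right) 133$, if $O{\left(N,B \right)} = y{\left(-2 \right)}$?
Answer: $1463$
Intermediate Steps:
$O{\left(N,B \right)} = 5$
$g{\left(L \right)} = 10 + 2 L$ ($g{\left(L \right)} = 2 \left(5 + L\right) = 10 + 2 L$)
$\left(O{\left(1,7 \right)} + g{\left(-2 \right)}\right) 133 = \left(5 + \left(10 + 2 \left(-2\right)\right)\right) 133 = \left(5 + \left(10 - 4\right)\right) 133 = \left(5 + 6\right) 133 = 11 \cdot 133 = 1463$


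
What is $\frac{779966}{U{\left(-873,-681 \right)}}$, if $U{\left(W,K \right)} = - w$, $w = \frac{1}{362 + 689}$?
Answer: $-819744266$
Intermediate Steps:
$w = \frac{1}{1051} \approx 0.00095147$
$U{\left(W,K \right)} = - \frac{1}{1051}$ ($U{\left(W,K \right)} = \left(-1\right) \frac{1}{1051} = - \frac{1}{1051}$)
$\frac{779966}{U{\left(-873,-681 \right)}} = \frac{779966}{- \frac{1}{1051}} = 779966 \left(-1051\right) = -819744266$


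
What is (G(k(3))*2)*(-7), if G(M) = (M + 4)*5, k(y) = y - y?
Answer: -280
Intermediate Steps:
k(y) = 0
G(M) = 20 + 5*M (G(M) = (4 + M)*5 = 20 + 5*M)
(G(k(3))*2)*(-7) = ((20 + 5*0)*2)*(-7) = ((20 + 0)*2)*(-7) = (20*2)*(-7) = 40*(-7) = -280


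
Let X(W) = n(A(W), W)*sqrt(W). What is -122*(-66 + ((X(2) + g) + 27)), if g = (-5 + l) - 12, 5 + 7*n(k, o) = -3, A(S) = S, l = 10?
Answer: 5612 + 976*sqrt(2)/7 ≈ 5809.2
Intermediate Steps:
n(k, o) = -8/7 (n(k, o) = -5/7 + (1/7)*(-3) = -5/7 - 3/7 = -8/7)
X(W) = -8*sqrt(W)/7
g = -7 (g = (-5 + 10) - 12 = 5 - 12 = -7)
-122*(-66 + ((X(2) + g) + 27)) = -122*(-66 + ((-8*sqrt(2)/7 - 7) + 27)) = -122*(-66 + ((-7 - 8*sqrt(2)/7) + 27)) = -122*(-66 + (20 - 8*sqrt(2)/7)) = -122*(-46 - 8*sqrt(2)/7) = 5612 + 976*sqrt(2)/7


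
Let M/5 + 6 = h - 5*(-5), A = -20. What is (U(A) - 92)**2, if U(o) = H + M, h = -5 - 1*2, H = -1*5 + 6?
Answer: 961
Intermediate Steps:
H = 1 (H = -5 + 6 = 1)
h = -7 (h = -5 - 2 = -7)
M = 60 (M = -30 + 5*(-7 - 5*(-5)) = -30 + 5*(-7 + 25) = -30 + 5*18 = -30 + 90 = 60)
U(o) = 61 (U(o) = 1 + 60 = 61)
(U(A) - 92)**2 = (61 - 92)**2 = (-31)**2 = 961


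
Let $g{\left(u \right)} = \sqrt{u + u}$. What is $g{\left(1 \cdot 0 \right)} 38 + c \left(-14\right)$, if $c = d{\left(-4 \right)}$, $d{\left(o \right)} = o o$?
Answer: $-224$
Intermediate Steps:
$d{\left(o \right)} = o^{2}$
$g{\left(u \right)} = \sqrt{2} \sqrt{u}$ ($g{\left(u \right)} = \sqrt{2 u} = \sqrt{2} \sqrt{u}$)
$c = 16$ ($c = \left(-4\right)^{2} = 16$)
$g{\left(1 \cdot 0 \right)} 38 + c \left(-14\right) = \sqrt{2} \sqrt{1 \cdot 0} \cdot 38 + 16 \left(-14\right) = \sqrt{2} \sqrt{0} \cdot 38 - 224 = \sqrt{2} \cdot 0 \cdot 38 - 224 = 0 \cdot 38 - 224 = 0 - 224 = -224$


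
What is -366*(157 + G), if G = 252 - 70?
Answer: -124074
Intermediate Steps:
G = 182
-366*(157 + G) = -366*(157 + 182) = -366*339 = -124074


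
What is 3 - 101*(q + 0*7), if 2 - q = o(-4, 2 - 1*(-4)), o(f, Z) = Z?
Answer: 407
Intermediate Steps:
q = -4 (q = 2 - (2 - 1*(-4)) = 2 - (2 + 4) = 2 - 1*6 = 2 - 6 = -4)
3 - 101*(q + 0*7) = 3 - 101*(-4 + 0*7) = 3 - 101*(-4 + 0) = 3 - 101*(-4) = 3 + 404 = 407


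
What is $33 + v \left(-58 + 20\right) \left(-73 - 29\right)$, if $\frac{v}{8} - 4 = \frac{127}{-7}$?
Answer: $- \frac{3069561}{7} \approx -4.3851 \cdot 10^{5}$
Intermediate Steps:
$v = - \frac{792}{7}$ ($v = 32 + 8 \frac{127}{-7} = 32 + 8 \cdot 127 \left(- \frac{1}{7}\right) = 32 + 8 \left(- \frac{127}{7}\right) = 32 - \frac{1016}{7} = - \frac{792}{7} \approx -113.14$)
$33 + v \left(-58 + 20\right) \left(-73 - 29\right) = 33 - \frac{792 \left(-58 + 20\right) \left(-73 - 29\right)}{7} = 33 - \frac{792 \left(\left(-38\right) \left(-102\right)\right)}{7} = 33 - \frac{3069792}{7} = - \frac{3069561}{7}$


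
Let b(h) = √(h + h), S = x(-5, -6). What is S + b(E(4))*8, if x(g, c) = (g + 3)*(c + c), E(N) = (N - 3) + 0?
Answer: 24 + 8*√2 ≈ 35.314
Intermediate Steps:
E(N) = -3 + N (E(N) = (-3 + N) + 0 = -3 + N)
x(g, c) = 2*c*(3 + g) (x(g, c) = (3 + g)*(2*c) = 2*c*(3 + g))
S = 24 (S = 2*(-6)*(3 - 5) = 2*(-6)*(-2) = 24)
b(h) = √2*√h (b(h) = √(2*h) = √2*√h)
S + b(E(4))*8 = 24 + (√2*√(-3 + 4))*8 = 24 + (√2*√1)*8 = 24 + (√2*1)*8 = 24 + √2*8 = 24 + 8*√2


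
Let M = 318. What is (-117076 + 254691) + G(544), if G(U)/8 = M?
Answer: 140159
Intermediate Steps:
G(U) = 2544 (G(U) = 8*318 = 2544)
(-117076 + 254691) + G(544) = (-117076 + 254691) + 2544 = 137615 + 2544 = 140159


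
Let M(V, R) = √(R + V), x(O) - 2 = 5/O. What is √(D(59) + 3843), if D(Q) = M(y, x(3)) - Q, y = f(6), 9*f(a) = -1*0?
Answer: √(34056 + 3*√33)/3 ≈ 61.530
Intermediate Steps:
x(O) = 2 + 5/O
f(a) = 0 (f(a) = (-1*0)/9 = (⅑)*0 = 0)
y = 0
D(Q) = -Q + √33/3 (D(Q) = √((2 + 5/3) + 0) - Q = √(11/3 + 0) - Q = √(11/3) - Q = √33/3 - Q = -Q + √33/3)
√(D(59) + 3843) = √((-1*59 + √33/3) + 3843) = √((-59 + √33/3) + 3843) = √(3784 + √33/3)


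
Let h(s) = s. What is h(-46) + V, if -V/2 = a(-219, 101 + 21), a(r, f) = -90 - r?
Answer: -304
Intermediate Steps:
V = -258 (V = -2*(-90 - 1*(-219)) = -2*(-90 + 219) = -2*129 = -258)
h(-46) + V = -46 - 258 = -304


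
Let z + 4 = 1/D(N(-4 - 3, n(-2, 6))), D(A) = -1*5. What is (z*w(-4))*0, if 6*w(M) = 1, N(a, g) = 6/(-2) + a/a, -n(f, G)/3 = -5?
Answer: 0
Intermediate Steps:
n(f, G) = 15 (n(f, G) = -3*(-5) = 15)
N(a, g) = -2 (N(a, g) = 6*(-½) + 1 = -3 + 1 = -2)
D(A) = -5
w(M) = ⅙ (w(M) = (⅙)*1 = ⅙)
z = -21/5 (z = -4 + 1/(-5) = -4 - ⅕ = -21/5 ≈ -4.2000)
(z*w(-4))*0 = -21/5*⅙*0 = -7/10*0 = 0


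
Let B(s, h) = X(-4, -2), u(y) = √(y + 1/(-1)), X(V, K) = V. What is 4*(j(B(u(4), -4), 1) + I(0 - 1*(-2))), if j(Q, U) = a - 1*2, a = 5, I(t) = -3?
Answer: 0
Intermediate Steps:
u(y) = √(-1 + y) (u(y) = √(y - 1) = √(-1 + y))
B(s, h) = -4
j(Q, U) = 3 (j(Q, U) = 5 - 1*2 = 5 - 2 = 3)
4*(j(B(u(4), -4), 1) + I(0 - 1*(-2))) = 4*(3 - 3) = 4*0 = 0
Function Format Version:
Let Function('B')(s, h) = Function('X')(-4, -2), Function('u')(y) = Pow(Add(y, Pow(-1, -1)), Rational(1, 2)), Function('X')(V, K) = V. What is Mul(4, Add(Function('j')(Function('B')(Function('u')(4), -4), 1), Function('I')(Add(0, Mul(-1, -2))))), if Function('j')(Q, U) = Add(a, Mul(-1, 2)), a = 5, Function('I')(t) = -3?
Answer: 0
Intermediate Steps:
Function('u')(y) = Pow(Add(-1, y), Rational(1, 2)) (Function('u')(y) = Pow(Add(y, -1), Rational(1, 2)) = Pow(Add(-1, y), Rational(1, 2)))
Function('B')(s, h) = -4
Function('j')(Q, U) = 3 (Function('j')(Q, U) = Add(5, Mul(-1, 2)) = Add(5, -2) = 3)
Mul(4, Add(Function('j')(Function('B')(Function('u')(4), -4), 1), Function('I')(Add(0, Mul(-1, -2))))) = Mul(4, Add(3, -3)) = Mul(4, 0) = 0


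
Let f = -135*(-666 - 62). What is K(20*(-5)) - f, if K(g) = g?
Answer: -98380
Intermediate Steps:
f = 98280 (f = -135*(-728) = 98280)
K(20*(-5)) - f = 20*(-5) - 1*98280 = -100 - 98280 = -98380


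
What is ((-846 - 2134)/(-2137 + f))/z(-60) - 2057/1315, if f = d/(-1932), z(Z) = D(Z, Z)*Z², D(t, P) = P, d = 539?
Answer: -218413202441/139626726300 ≈ -1.5643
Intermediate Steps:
z(Z) = Z³ (z(Z) = Z*Z² = Z³)
f = -77/276 (f = 539/(-1932) = 539*(-1/1932) = -77/276 ≈ -0.27899)
((-846 - 2134)/(-2137 + f))/z(-60) - 2057/1315 = ((-846 - 2134)/(-2137 - 77/276))/((-60)³) - 2057/1315 = -2980/(-589889/276)/(-216000) - 2057*1/1315 = -2980*(-276/589889)*(-1/216000) - 2057/1315 = (822480/589889)*(-1/216000) - 2057/1315 = -3427/530900100 - 2057/1315 = -218413202441/139626726300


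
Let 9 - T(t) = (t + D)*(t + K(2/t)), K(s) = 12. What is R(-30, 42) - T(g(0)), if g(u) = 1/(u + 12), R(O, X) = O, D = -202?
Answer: -356951/144 ≈ -2478.8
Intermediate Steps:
g(u) = 1/(12 + u)
T(t) = 9 - (-202 + t)*(12 + t) (T(t) = 9 - (t - 202)*(t + 12) = 9 - (-202 + t)*(12 + t))
R(-30, 42) - T(g(0)) = -30 - (2433 - (1/(12 + 0))² + 190/(12 + 0)) = -30 - (2433 - (1/12)² + 190/12) = -30 - (2433 - (1/12)² + 190*(1/12)) = -30 - (2433 - 1*1/144 + 95/6) = -30 - (2433 - 1/144 + 95/6) = -30 - 1*352631/144 = -30 - 352631/144 = -356951/144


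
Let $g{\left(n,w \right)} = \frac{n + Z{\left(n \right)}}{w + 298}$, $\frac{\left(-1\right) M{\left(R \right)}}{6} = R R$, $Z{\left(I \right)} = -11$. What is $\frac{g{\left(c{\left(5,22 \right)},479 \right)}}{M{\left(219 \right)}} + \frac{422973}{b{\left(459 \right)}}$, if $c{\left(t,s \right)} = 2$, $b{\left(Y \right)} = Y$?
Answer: $\frac{389194658219}{422344566} \approx 921.51$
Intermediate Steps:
$M{\left(R \right)} = - 6 R^{2}$ ($M{\left(R \right)} = - 6 R R = - 6 R^{2}$)
$g{\left(n,w \right)} = \frac{-11 + n}{298 + w}$ ($g{\left(n,w \right)} = \frac{n - 11}{w + 298} = \frac{-11 + n}{298 + w}$)
$\frac{g{\left(c{\left(5,22 \right)},479 \right)}}{M{\left(219 \right)}} + \frac{422973}{b{\left(459 \right)}} = \frac{\frac{1}{298 + 479} \left(-11 + 2\right)}{\left(-6\right) 219^{2}} + \frac{422973}{459} = \frac{\frac{1}{777} \left(-9\right)}{\left(-6\right) 47961} + 422973 \cdot \frac{1}{459} = \frac{\frac{1}{777} \left(-9\right)}{-287766} + \frac{46997}{51} = \left(- \frac{3}{259}\right) \left(- \frac{1}{287766}\right) + \frac{46997}{51} = \frac{1}{24843798} + \frac{46997}{51} = \frac{389194658219}{422344566}$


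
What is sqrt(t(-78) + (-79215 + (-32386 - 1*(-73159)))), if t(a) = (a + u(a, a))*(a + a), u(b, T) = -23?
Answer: I*sqrt(22686) ≈ 150.62*I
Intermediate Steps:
t(a) = 2*a*(-23 + a) (t(a) = (a - 23)*(a + a) = (-23 + a)*(2*a) = 2*a*(-23 + a))
sqrt(t(-78) + (-79215 + (-32386 - 1*(-73159)))) = sqrt(2*(-78)*(-23 - 78) + (-79215 + (-32386 - 1*(-73159)))) = sqrt(2*(-78)*(-101) + (-79215 + (-32386 + 73159))) = sqrt(15756 + (-79215 + 40773)) = sqrt(15756 - 38442) = sqrt(-22686) = I*sqrt(22686)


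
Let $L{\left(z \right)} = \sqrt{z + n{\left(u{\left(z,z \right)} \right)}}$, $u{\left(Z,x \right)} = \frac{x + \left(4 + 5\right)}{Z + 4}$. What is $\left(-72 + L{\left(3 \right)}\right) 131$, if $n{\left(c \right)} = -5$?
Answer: $-9432 + 131 i \sqrt{2} \approx -9432.0 + 185.26 i$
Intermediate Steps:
$u{\left(Z,x \right)} = \frac{9 + x}{4 + Z}$ ($u{\left(Z,x \right)} = \frac{x + 9}{4 + Z} = \frac{9 + x}{4 + Z}$)
$L{\left(z \right)} = \sqrt{-5 + z}$ ($L{\left(z \right)} = \sqrt{z - 5} = \sqrt{-5 + z}$)
$\left(-72 + L{\left(3 \right)}\right) 131 = \left(-72 + \sqrt{-5 + 3}\right) 131 = \left(-72 + \sqrt{-2}\right) 131 = \left(-72 + i \sqrt{2}\right) 131 = -9432 + 131 i \sqrt{2}$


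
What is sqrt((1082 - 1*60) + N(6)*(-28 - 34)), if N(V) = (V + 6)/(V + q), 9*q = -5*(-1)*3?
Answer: sqrt(489302)/23 ≈ 30.413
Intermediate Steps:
q = 5/3 (q = (-5*(-1)*3)/9 = (5*3)/9 = (1/9)*15 = 5/3 ≈ 1.6667)
N(V) = (6 + V)/(5/3 + V) (N(V) = (V + 6)/(V + 5/3) = (6 + V)/(5/3 + V))
sqrt((1082 - 1*60) + N(6)*(-28 - 34)) = sqrt((1082 - 1*60) + (3*(6 + 6)/(5 + 3*6))*(-28 - 34)) = sqrt((1082 - 60) + (3*12/(5 + 18))*(-62)) = sqrt(1022 + (3*12/23)*(-62)) = sqrt(1022 + (3*(1/23)*12)*(-62)) = sqrt(1022 + (36/23)*(-62)) = sqrt(1022 - 2232/23) = sqrt(21274/23) = sqrt(489302)/23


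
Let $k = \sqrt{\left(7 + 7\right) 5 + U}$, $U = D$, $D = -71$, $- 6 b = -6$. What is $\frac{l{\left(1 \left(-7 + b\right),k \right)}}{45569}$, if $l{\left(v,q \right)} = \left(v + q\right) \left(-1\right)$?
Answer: $\frac{6}{45569} - \frac{i}{45569} \approx 0.00013167 - 2.1945 \cdot 10^{-5} i$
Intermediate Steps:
$b = 1$ ($b = \left(- \frac{1}{6}\right) \left(-6\right) = 1$)
$U = -71$
$k = i$ ($k = \sqrt{\left(7 + 7\right) 5 - 71} = \sqrt{14 \cdot 5 - 71} = \sqrt{70 - 71} = \sqrt{-1} = i \approx 1.0 i$)
$l{\left(v,q \right)} = - q - v$ ($l{\left(v,q \right)} = \left(q + v\right) \left(-1\right) = - q - v$)
$\frac{l{\left(1 \left(-7 + b\right),k \right)}}{45569} = \frac{- i - 1 \left(-7 + 1\right)}{45569} = \left(- i - 1 \left(-6\right)\right) \frac{1}{45569} = \left(- i - -6\right) \frac{1}{45569} = \left(- i + 6\right) \frac{1}{45569} = \left(6 - i\right) \frac{1}{45569} = \frac{6}{45569} - \frac{i}{45569}$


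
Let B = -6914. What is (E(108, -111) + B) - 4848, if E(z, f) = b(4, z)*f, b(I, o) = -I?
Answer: -11318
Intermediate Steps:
E(z, f) = -4*f (E(z, f) = (-1*4)*f = -4*f)
(E(108, -111) + B) - 4848 = (-4*(-111) - 6914) - 4848 = (444 - 6914) - 4848 = -6470 - 4848 = -11318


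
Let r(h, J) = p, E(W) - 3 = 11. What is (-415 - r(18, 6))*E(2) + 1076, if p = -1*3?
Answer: -4692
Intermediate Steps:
E(W) = 14 (E(W) = 3 + 11 = 14)
p = -3
r(h, J) = -3
(-415 - r(18, 6))*E(2) + 1076 = (-415 - 1*(-3))*14 + 1076 = (-415 + 3)*14 + 1076 = -412*14 + 1076 = -5768 + 1076 = -4692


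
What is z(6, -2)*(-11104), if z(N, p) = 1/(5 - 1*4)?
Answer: -11104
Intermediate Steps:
z(N, p) = 1 (z(N, p) = 1/(5 - 4) = 1/1 = 1)
z(6, -2)*(-11104) = 1*(-11104) = -11104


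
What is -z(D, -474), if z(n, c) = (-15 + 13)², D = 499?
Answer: -4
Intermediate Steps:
z(n, c) = 4 (z(n, c) = (-2)² = 4)
-z(D, -474) = -1*4 = -4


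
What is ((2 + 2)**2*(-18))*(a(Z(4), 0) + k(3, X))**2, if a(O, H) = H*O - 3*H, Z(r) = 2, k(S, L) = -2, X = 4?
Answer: -1152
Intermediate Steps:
a(O, H) = -3*H + H*O
((2 + 2)**2*(-18))*(a(Z(4), 0) + k(3, X))**2 = ((2 + 2)**2*(-18))*(0*(-3 + 2) - 2)**2 = (4**2*(-18))*(0*(-1) - 2)**2 = (16*(-18))*(0 - 2)**2 = -288*(-2)**2 = -288*4 = -1152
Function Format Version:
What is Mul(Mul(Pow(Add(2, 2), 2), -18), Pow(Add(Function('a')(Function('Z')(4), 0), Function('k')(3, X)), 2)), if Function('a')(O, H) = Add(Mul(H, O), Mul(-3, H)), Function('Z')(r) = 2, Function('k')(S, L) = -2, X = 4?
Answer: -1152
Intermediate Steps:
Function('a')(O, H) = Add(Mul(-3, H), Mul(H, O))
Mul(Mul(Pow(Add(2, 2), 2), -18), Pow(Add(Function('a')(Function('Z')(4), 0), Function('k')(3, X)), 2)) = Mul(Mul(Pow(Add(2, 2), 2), -18), Pow(Add(Mul(0, Add(-3, 2)), -2), 2)) = Mul(Mul(Pow(4, 2), -18), Pow(Add(Mul(0, -1), -2), 2)) = Mul(Mul(16, -18), Pow(Add(0, -2), 2)) = Mul(-288, Pow(-2, 2)) = Mul(-288, 4) = -1152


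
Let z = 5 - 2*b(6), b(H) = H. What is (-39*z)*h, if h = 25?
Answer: 6825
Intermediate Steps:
z = -7 (z = 5 - 2*6 = 5 - 12 = -7)
(-39*z)*h = -39*(-7)*25 = 273*25 = 6825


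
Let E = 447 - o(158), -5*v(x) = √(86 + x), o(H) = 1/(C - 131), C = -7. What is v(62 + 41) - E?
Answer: -61687/138 - 3*√21/5 ≈ -449.76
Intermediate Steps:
o(H) = -1/138 (o(H) = 1/(-7 - 131) = 1/(-138) = -1/138)
v(x) = -√(86 + x)/5
E = 61687/138 (E = 447 - 1*(-1/138) = 447 + 1/138 = 61687/138 ≈ 447.01)
v(62 + 41) - E = -√(86 + (62 + 41))/5 - 1*61687/138 = -√(86 + 103)/5 - 61687/138 = -3*√21/5 - 61687/138 = -61687/138 - 3*√21/5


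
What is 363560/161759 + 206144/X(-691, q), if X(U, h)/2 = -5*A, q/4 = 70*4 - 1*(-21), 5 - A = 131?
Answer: 8450933224/50954085 ≈ 165.85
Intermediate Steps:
A = -126 (A = 5 - 1*131 = 5 - 131 = -126)
q = 1204 (q = 4*(70*4 - 1*(-21)) = 4*(280 + 21) = 4*301 = 1204)
X(U, h) = 1260 (X(U, h) = 2*(-5*(-126)) = 2*630 = 1260)
363560/161759 + 206144/X(-691, q) = 363560/161759 + 206144/1260 = 363560*(1/161759) + 206144*(1/1260) = 363560/161759 + 51536/315 = 8450933224/50954085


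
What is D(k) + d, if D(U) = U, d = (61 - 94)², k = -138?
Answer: 951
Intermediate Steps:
d = 1089 (d = (-33)² = 1089)
D(k) + d = -138 + 1089 = 951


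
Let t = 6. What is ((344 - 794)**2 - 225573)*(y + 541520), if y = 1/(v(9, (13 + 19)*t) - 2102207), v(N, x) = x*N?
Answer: -26244415877146767/2100479 ≈ -1.2494e+10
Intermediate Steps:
v(N, x) = N*x
y = -1/2100479 (y = 1/(9*((13 + 19)*6) - 2102207) = 1/(9*(32*6) - 2102207) = 1/(9*192 - 2102207) = 1/(1728 - 2102207) = 1/(-2100479) = -1/2100479 ≈ -4.7608e-7)
((344 - 794)**2 - 225573)*(y + 541520) = ((344 - 794)**2 - 225573)*(-1/2100479 + 541520) = ((-450)**2 - 225573)*(1137451388079/2100479) = (202500 - 225573)*(1137451388079/2100479) = -23073*1137451388079/2100479 = -26244415877146767/2100479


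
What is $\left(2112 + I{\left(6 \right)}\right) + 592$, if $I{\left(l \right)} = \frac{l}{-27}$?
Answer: $\frac{24334}{9} \approx 2703.8$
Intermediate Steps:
$I{\left(l \right)} = - \frac{l}{27}$ ($I{\left(l \right)} = l \left(- \frac{1}{27}\right) = - \frac{l}{27}$)
$\left(2112 + I{\left(6 \right)}\right) + 592 = \left(2112 - \frac{2}{9}\right) + 592 = \frac{19006}{9} + 592 = \frac{24334}{9}$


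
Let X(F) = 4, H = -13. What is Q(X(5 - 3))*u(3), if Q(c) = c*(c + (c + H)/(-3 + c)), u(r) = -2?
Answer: 40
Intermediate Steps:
Q(c) = c*(c + (-13 + c)/(-3 + c)) (Q(c) = c*(c + (c - 13)/(-3 + c)) = c*(c + (-13 + c)/(-3 + c)))
Q(X(5 - 3))*u(3) = (4*(-13 + 4² - 2*4)/(-3 + 4))*(-2) = (4*(-13 + 16 - 8)/1)*(-2) = (4*1*(-5))*(-2) = -20*(-2) = 40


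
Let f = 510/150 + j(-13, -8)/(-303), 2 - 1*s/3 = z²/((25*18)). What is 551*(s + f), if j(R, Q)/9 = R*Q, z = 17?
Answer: 36597971/15150 ≈ 2415.7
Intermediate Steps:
j(R, Q) = 9*Q*R (j(R, Q) = 9*(R*Q) = 9*(Q*R) = 9*Q*R)
s = 611/150 (s = 6 - 3*17²/(25*18) = 6 - 867/450 = 6 - 3*289/450 = 6 - 289/150 = 611/150 ≈ 4.0733)
f = 157/505 (f = 510/150 + (9*(-8)*(-13))/(-303) = 510*(1/150) + 936*(-1/303) = 17/5 - 312/101 = 157/505 ≈ 0.31089)
551*(s + f) = 551*(611/150 + 157/505) = 551*(66421/15150) = 36597971/15150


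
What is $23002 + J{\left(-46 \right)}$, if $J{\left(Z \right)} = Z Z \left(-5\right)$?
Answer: $12422$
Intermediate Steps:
$J{\left(Z \right)} = - 5 Z^{2}$ ($J{\left(Z \right)} = Z^{2} \left(-5\right) = - 5 Z^{2}$)
$23002 + J{\left(-46 \right)} = 23002 - 5 \left(-46\right)^{2} = 23002 - 10580 = 12422$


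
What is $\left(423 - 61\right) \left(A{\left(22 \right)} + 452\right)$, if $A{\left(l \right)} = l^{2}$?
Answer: $338832$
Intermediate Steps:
$\left(423 - 61\right) \left(A{\left(22 \right)} + 452\right) = \left(423 - 61\right) \left(22^{2} + 452\right) = 362 \left(484 + 452\right) = 362 \cdot 936 = 338832$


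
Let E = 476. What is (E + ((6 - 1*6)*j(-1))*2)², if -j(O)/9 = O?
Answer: 226576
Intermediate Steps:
j(O) = -9*O
(E + ((6 - 1*6)*j(-1))*2)² = (476 + ((6 - 1*6)*(-9*(-1)))*2)² = (476 + ((6 - 6)*9)*2)² = (476 + (0*9)*2)² = (476 + 0*2)² = (476 + 0)² = 476² = 226576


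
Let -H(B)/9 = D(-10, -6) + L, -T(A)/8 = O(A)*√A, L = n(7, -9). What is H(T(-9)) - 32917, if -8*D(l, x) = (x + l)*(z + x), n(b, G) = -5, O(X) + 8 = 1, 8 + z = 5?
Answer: -32710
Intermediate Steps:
z = -3 (z = -8 + 5 = -3)
O(X) = -7 (O(X) = -8 + 1 = -7)
L = -5
T(A) = 56*√A (T(A) = -(-56)*√A = 56*√A)
D(l, x) = -(-3 + x)*(l + x)/8 (D(l, x) = -(x + l)*(-3 + x)/8 = -(l + x)*(-3 + x)/8 = -(-3 + x)*(l + x)/8)
H(B) = 207 (H(B) = -9*((-⅛*(-6)² + (3/8)*(-10) + (3/8)*(-6) - ⅛*(-10)*(-6)) - 5) = -9*((-⅛*36 - 15/4 - 9/4 - 15/2) - 5) = -9*((-9/2 - 15/4 - 9/4 - 15/2) - 5) = -9*(-18 - 5) = -9*(-23) = 207)
H(T(-9)) - 32917 = 207 - 32917 = -32710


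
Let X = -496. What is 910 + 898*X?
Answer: -444498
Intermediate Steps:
910 + 898*X = 910 + 898*(-496) = 910 - 445408 = -444498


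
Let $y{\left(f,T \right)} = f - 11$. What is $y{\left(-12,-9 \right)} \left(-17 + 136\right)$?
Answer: $-2737$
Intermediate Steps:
$y{\left(f,T \right)} = -11 + f$
$y{\left(-12,-9 \right)} \left(-17 + 136\right) = \left(-11 - 12\right) \left(-17 + 136\right) = \left(-23\right) 119 = -2737$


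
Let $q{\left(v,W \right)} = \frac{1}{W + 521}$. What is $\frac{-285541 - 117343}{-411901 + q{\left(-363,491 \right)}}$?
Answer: $\frac{407718608}{416843811} \approx 0.97811$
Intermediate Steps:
$q{\left(v,W \right)} = \frac{1}{521 + W}$
$\frac{-285541 - 117343}{-411901 + q{\left(-363,491 \right)}} = \frac{-285541 - 117343}{-411901 + \frac{1}{521 + 491}} = - \frac{402884}{-411901 + \frac{1}{1012}} = - \frac{402884}{- \frac{416843811}{1012}} = \left(-402884\right) \left(- \frac{1012}{416843811}\right) = \frac{407718608}{416843811}$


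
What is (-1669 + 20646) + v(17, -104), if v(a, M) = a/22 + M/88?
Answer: 417485/22 ≈ 18977.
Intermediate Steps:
v(a, M) = a/22 + M/88 (v(a, M) = a*(1/22) + M*(1/88) = a/22 + M/88)
(-1669 + 20646) + v(17, -104) = (-1669 + 20646) + ((1/22)*17 + (1/88)*(-104)) = 18977 + (17/22 - 13/11) = 18977 - 9/22 = 417485/22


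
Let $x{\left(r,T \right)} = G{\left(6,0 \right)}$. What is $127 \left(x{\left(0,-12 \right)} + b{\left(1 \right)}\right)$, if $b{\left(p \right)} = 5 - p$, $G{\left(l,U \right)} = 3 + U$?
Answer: $889$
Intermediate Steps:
$x{\left(r,T \right)} = 3$ ($x{\left(r,T \right)} = 3 + 0 = 3$)
$127 \left(x{\left(0,-12 \right)} + b{\left(1 \right)}\right) = 127 \left(3 + \left(5 - 1\right)\right) = 127 \left(3 + 4\right) = 127 \cdot 7 = 889$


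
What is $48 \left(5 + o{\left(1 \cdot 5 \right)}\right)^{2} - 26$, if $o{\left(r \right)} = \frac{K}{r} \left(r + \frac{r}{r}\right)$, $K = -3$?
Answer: $\frac{1702}{25} \approx 68.08$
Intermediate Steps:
$o{\left(r \right)} = - \frac{3 \left(1 + r\right)}{r}$ ($o{\left(r \right)} = - \frac{3}{r} \left(r + \frac{r}{r}\right) = - \frac{3}{r} \left(r + 1\right) = - \frac{3}{r} \left(1 + r\right) = - \frac{3 \left(1 + r\right)}{r}$)
$48 \left(5 + o{\left(1 \cdot 5 \right)}\right)^{2} - 26 = 48 \left(5 - \left(3 + \frac{3}{1 \cdot 5}\right)\right)^{2} - 26 = 48 \left(5 - \left(3 + \frac{3}{5}\right)\right)^{2} - 26 = 48 \left(5 - \frac{18}{5}\right)^{2} - 26 = 48 \left(\frac{7}{5}\right)^{2} - 26 = 48 \cdot \frac{49}{25} - 26 = \frac{2352}{25} - 26 = \frac{1702}{25}$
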